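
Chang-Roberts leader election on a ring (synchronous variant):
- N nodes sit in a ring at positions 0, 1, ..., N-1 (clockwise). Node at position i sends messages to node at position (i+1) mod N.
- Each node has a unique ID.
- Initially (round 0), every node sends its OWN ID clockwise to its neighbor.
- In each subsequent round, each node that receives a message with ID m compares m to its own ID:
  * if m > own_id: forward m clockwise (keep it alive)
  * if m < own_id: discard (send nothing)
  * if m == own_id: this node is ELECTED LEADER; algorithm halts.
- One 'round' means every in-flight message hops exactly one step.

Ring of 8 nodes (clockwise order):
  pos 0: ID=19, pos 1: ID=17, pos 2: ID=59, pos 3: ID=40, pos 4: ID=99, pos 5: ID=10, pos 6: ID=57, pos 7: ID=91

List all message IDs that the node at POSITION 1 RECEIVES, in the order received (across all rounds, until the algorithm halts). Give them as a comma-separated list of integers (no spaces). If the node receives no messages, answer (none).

Round 1: pos1(id17) recv 19: fwd; pos2(id59) recv 17: drop; pos3(id40) recv 59: fwd; pos4(id99) recv 40: drop; pos5(id10) recv 99: fwd; pos6(id57) recv 10: drop; pos7(id91) recv 57: drop; pos0(id19) recv 91: fwd
Round 2: pos2(id59) recv 19: drop; pos4(id99) recv 59: drop; pos6(id57) recv 99: fwd; pos1(id17) recv 91: fwd
Round 3: pos7(id91) recv 99: fwd; pos2(id59) recv 91: fwd
Round 4: pos0(id19) recv 99: fwd; pos3(id40) recv 91: fwd
Round 5: pos1(id17) recv 99: fwd; pos4(id99) recv 91: drop
Round 6: pos2(id59) recv 99: fwd
Round 7: pos3(id40) recv 99: fwd
Round 8: pos4(id99) recv 99: ELECTED

Answer: 19,91,99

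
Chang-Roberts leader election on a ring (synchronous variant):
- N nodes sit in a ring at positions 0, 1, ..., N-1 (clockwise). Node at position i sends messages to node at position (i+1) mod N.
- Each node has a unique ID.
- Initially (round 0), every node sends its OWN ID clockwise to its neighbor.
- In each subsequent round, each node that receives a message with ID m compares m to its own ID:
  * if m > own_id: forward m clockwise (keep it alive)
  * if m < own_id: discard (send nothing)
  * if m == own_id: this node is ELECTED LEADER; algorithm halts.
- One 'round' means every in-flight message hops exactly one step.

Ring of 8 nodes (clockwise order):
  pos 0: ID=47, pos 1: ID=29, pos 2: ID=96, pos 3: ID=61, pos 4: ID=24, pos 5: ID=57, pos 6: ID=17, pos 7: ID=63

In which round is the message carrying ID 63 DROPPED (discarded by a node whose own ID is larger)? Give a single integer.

Answer: 3

Derivation:
Round 1: pos1(id29) recv 47: fwd; pos2(id96) recv 29: drop; pos3(id61) recv 96: fwd; pos4(id24) recv 61: fwd; pos5(id57) recv 24: drop; pos6(id17) recv 57: fwd; pos7(id63) recv 17: drop; pos0(id47) recv 63: fwd
Round 2: pos2(id96) recv 47: drop; pos4(id24) recv 96: fwd; pos5(id57) recv 61: fwd; pos7(id63) recv 57: drop; pos1(id29) recv 63: fwd
Round 3: pos5(id57) recv 96: fwd; pos6(id17) recv 61: fwd; pos2(id96) recv 63: drop
Round 4: pos6(id17) recv 96: fwd; pos7(id63) recv 61: drop
Round 5: pos7(id63) recv 96: fwd
Round 6: pos0(id47) recv 96: fwd
Round 7: pos1(id29) recv 96: fwd
Round 8: pos2(id96) recv 96: ELECTED
Message ID 63 originates at pos 7; dropped at pos 2 in round 3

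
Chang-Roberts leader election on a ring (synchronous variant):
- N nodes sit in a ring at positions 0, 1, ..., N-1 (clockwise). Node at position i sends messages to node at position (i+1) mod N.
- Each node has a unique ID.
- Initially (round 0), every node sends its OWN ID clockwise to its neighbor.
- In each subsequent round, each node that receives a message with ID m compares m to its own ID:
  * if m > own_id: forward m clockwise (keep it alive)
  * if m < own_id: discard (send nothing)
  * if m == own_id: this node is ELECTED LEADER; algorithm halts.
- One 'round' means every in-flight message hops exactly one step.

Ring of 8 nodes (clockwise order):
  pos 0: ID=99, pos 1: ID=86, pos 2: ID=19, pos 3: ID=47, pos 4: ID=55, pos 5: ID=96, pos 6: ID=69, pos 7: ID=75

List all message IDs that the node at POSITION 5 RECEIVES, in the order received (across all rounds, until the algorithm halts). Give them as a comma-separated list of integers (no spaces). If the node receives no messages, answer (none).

Answer: 55,86,99

Derivation:
Round 1: pos1(id86) recv 99: fwd; pos2(id19) recv 86: fwd; pos3(id47) recv 19: drop; pos4(id55) recv 47: drop; pos5(id96) recv 55: drop; pos6(id69) recv 96: fwd; pos7(id75) recv 69: drop; pos0(id99) recv 75: drop
Round 2: pos2(id19) recv 99: fwd; pos3(id47) recv 86: fwd; pos7(id75) recv 96: fwd
Round 3: pos3(id47) recv 99: fwd; pos4(id55) recv 86: fwd; pos0(id99) recv 96: drop
Round 4: pos4(id55) recv 99: fwd; pos5(id96) recv 86: drop
Round 5: pos5(id96) recv 99: fwd
Round 6: pos6(id69) recv 99: fwd
Round 7: pos7(id75) recv 99: fwd
Round 8: pos0(id99) recv 99: ELECTED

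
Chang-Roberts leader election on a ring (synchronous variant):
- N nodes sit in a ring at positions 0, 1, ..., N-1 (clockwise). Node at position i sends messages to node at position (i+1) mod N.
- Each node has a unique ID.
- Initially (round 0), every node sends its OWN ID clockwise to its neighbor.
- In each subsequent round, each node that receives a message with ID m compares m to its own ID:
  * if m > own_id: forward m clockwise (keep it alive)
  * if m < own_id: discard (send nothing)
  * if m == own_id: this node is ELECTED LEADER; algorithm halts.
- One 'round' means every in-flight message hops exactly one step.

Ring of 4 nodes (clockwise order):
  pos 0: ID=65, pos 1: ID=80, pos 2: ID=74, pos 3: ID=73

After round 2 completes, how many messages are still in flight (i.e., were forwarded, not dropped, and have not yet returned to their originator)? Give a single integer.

Answer: 2

Derivation:
Round 1: pos1(id80) recv 65: drop; pos2(id74) recv 80: fwd; pos3(id73) recv 74: fwd; pos0(id65) recv 73: fwd
Round 2: pos3(id73) recv 80: fwd; pos0(id65) recv 74: fwd; pos1(id80) recv 73: drop
After round 2: 2 messages still in flight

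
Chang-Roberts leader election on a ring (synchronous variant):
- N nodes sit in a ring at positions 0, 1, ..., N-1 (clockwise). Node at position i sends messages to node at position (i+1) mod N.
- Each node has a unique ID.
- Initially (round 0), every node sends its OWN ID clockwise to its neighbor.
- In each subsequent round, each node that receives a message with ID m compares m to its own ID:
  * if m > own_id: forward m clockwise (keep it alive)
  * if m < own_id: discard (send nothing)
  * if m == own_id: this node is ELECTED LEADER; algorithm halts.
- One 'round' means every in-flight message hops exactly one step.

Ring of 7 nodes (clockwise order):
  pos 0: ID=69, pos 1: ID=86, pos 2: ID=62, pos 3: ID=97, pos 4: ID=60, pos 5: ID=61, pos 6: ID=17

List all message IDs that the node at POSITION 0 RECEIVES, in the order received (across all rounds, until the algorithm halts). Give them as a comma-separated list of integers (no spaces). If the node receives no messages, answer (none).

Answer: 17,61,97

Derivation:
Round 1: pos1(id86) recv 69: drop; pos2(id62) recv 86: fwd; pos3(id97) recv 62: drop; pos4(id60) recv 97: fwd; pos5(id61) recv 60: drop; pos6(id17) recv 61: fwd; pos0(id69) recv 17: drop
Round 2: pos3(id97) recv 86: drop; pos5(id61) recv 97: fwd; pos0(id69) recv 61: drop
Round 3: pos6(id17) recv 97: fwd
Round 4: pos0(id69) recv 97: fwd
Round 5: pos1(id86) recv 97: fwd
Round 6: pos2(id62) recv 97: fwd
Round 7: pos3(id97) recv 97: ELECTED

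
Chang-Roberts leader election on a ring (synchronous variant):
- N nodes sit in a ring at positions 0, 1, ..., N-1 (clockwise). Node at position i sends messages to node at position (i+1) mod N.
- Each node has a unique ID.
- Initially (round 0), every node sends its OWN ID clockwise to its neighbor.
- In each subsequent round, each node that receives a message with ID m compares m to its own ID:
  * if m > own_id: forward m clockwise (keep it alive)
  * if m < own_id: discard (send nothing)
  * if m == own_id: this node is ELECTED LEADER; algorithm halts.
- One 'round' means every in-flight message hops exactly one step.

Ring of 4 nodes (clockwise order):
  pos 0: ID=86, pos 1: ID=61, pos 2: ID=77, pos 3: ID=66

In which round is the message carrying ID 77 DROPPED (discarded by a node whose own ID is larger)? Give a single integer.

Round 1: pos1(id61) recv 86: fwd; pos2(id77) recv 61: drop; pos3(id66) recv 77: fwd; pos0(id86) recv 66: drop
Round 2: pos2(id77) recv 86: fwd; pos0(id86) recv 77: drop
Round 3: pos3(id66) recv 86: fwd
Round 4: pos0(id86) recv 86: ELECTED
Message ID 77 originates at pos 2; dropped at pos 0 in round 2

Answer: 2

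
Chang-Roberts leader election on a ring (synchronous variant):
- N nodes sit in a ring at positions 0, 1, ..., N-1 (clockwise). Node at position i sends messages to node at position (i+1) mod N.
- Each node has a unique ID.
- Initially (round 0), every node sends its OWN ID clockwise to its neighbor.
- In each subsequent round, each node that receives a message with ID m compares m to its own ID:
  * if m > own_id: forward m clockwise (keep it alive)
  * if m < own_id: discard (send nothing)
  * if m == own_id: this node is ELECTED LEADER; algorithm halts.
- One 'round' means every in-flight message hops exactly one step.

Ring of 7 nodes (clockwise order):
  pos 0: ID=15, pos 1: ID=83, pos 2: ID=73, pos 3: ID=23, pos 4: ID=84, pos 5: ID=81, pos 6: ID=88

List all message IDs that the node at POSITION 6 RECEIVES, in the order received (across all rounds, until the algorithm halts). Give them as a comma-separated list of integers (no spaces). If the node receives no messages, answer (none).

Round 1: pos1(id83) recv 15: drop; pos2(id73) recv 83: fwd; pos3(id23) recv 73: fwd; pos4(id84) recv 23: drop; pos5(id81) recv 84: fwd; pos6(id88) recv 81: drop; pos0(id15) recv 88: fwd
Round 2: pos3(id23) recv 83: fwd; pos4(id84) recv 73: drop; pos6(id88) recv 84: drop; pos1(id83) recv 88: fwd
Round 3: pos4(id84) recv 83: drop; pos2(id73) recv 88: fwd
Round 4: pos3(id23) recv 88: fwd
Round 5: pos4(id84) recv 88: fwd
Round 6: pos5(id81) recv 88: fwd
Round 7: pos6(id88) recv 88: ELECTED

Answer: 81,84,88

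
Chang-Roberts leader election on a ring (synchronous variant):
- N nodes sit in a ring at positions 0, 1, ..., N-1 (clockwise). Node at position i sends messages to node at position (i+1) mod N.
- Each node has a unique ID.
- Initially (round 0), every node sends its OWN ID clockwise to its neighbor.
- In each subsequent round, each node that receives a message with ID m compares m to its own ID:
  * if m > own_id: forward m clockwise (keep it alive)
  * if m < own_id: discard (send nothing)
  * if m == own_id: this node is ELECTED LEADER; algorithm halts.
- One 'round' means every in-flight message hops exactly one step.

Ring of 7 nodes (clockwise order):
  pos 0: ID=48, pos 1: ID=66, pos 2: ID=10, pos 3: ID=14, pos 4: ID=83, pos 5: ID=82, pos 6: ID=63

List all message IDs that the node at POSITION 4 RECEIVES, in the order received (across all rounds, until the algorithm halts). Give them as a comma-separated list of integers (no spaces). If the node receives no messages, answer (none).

Answer: 14,66,82,83

Derivation:
Round 1: pos1(id66) recv 48: drop; pos2(id10) recv 66: fwd; pos3(id14) recv 10: drop; pos4(id83) recv 14: drop; pos5(id82) recv 83: fwd; pos6(id63) recv 82: fwd; pos0(id48) recv 63: fwd
Round 2: pos3(id14) recv 66: fwd; pos6(id63) recv 83: fwd; pos0(id48) recv 82: fwd; pos1(id66) recv 63: drop
Round 3: pos4(id83) recv 66: drop; pos0(id48) recv 83: fwd; pos1(id66) recv 82: fwd
Round 4: pos1(id66) recv 83: fwd; pos2(id10) recv 82: fwd
Round 5: pos2(id10) recv 83: fwd; pos3(id14) recv 82: fwd
Round 6: pos3(id14) recv 83: fwd; pos4(id83) recv 82: drop
Round 7: pos4(id83) recv 83: ELECTED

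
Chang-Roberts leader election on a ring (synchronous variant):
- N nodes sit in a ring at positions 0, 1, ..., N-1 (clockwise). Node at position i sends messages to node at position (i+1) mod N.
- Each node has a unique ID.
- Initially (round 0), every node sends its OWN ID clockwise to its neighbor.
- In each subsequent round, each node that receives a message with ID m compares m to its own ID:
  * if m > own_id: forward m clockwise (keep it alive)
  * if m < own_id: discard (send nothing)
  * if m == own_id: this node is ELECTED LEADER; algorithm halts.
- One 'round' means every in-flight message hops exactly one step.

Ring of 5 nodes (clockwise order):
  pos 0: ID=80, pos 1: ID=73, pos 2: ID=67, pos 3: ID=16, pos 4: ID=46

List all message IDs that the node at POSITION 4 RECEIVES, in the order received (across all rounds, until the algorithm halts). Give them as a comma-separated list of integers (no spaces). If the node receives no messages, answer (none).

Round 1: pos1(id73) recv 80: fwd; pos2(id67) recv 73: fwd; pos3(id16) recv 67: fwd; pos4(id46) recv 16: drop; pos0(id80) recv 46: drop
Round 2: pos2(id67) recv 80: fwd; pos3(id16) recv 73: fwd; pos4(id46) recv 67: fwd
Round 3: pos3(id16) recv 80: fwd; pos4(id46) recv 73: fwd; pos0(id80) recv 67: drop
Round 4: pos4(id46) recv 80: fwd; pos0(id80) recv 73: drop
Round 5: pos0(id80) recv 80: ELECTED

Answer: 16,67,73,80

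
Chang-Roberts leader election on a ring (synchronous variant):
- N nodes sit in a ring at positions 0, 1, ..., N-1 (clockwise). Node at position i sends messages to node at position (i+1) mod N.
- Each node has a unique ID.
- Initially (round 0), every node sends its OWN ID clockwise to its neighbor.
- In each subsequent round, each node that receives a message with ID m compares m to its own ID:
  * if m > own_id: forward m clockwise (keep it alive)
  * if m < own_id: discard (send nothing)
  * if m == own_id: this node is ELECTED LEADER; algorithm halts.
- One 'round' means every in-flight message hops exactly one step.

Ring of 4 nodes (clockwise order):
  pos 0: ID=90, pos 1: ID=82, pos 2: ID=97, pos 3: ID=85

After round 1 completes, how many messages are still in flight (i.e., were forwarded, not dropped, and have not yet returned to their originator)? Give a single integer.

Answer: 2

Derivation:
Round 1: pos1(id82) recv 90: fwd; pos2(id97) recv 82: drop; pos3(id85) recv 97: fwd; pos0(id90) recv 85: drop
After round 1: 2 messages still in flight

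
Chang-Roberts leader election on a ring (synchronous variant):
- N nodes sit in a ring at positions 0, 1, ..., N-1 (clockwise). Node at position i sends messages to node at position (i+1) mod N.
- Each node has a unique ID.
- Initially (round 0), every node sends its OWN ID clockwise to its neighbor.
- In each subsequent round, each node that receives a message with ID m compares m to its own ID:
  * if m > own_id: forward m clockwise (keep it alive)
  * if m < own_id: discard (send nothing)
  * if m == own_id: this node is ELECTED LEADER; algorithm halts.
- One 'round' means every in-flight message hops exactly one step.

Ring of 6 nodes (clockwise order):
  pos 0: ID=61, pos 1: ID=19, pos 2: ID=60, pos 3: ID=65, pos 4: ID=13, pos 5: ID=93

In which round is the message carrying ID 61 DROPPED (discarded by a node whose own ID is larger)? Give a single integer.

Round 1: pos1(id19) recv 61: fwd; pos2(id60) recv 19: drop; pos3(id65) recv 60: drop; pos4(id13) recv 65: fwd; pos5(id93) recv 13: drop; pos0(id61) recv 93: fwd
Round 2: pos2(id60) recv 61: fwd; pos5(id93) recv 65: drop; pos1(id19) recv 93: fwd
Round 3: pos3(id65) recv 61: drop; pos2(id60) recv 93: fwd
Round 4: pos3(id65) recv 93: fwd
Round 5: pos4(id13) recv 93: fwd
Round 6: pos5(id93) recv 93: ELECTED
Message ID 61 originates at pos 0; dropped at pos 3 in round 3

Answer: 3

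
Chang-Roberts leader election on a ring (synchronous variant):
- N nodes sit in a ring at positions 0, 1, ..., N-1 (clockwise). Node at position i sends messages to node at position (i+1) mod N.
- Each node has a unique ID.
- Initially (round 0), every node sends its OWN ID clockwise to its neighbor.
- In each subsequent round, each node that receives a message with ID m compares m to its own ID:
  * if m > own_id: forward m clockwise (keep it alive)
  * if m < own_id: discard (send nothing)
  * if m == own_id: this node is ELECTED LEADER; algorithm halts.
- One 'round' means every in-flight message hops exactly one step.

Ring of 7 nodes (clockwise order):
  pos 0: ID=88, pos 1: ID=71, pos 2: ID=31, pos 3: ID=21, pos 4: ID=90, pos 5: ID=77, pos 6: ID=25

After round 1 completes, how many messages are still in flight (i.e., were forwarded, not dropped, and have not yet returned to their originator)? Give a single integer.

Answer: 5

Derivation:
Round 1: pos1(id71) recv 88: fwd; pos2(id31) recv 71: fwd; pos3(id21) recv 31: fwd; pos4(id90) recv 21: drop; pos5(id77) recv 90: fwd; pos6(id25) recv 77: fwd; pos0(id88) recv 25: drop
After round 1: 5 messages still in flight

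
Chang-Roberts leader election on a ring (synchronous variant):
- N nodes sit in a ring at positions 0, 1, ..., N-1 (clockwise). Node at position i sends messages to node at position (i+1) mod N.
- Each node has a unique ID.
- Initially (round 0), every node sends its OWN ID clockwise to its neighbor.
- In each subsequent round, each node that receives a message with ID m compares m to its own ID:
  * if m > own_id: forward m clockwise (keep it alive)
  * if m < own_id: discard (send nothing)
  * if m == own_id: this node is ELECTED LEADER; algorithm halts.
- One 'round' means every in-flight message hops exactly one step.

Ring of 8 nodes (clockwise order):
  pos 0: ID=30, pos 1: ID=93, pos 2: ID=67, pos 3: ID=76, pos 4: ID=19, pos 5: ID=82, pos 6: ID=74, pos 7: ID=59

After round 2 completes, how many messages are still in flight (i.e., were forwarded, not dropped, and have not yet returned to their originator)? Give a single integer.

Round 1: pos1(id93) recv 30: drop; pos2(id67) recv 93: fwd; pos3(id76) recv 67: drop; pos4(id19) recv 76: fwd; pos5(id82) recv 19: drop; pos6(id74) recv 82: fwd; pos7(id59) recv 74: fwd; pos0(id30) recv 59: fwd
Round 2: pos3(id76) recv 93: fwd; pos5(id82) recv 76: drop; pos7(id59) recv 82: fwd; pos0(id30) recv 74: fwd; pos1(id93) recv 59: drop
After round 2: 3 messages still in flight

Answer: 3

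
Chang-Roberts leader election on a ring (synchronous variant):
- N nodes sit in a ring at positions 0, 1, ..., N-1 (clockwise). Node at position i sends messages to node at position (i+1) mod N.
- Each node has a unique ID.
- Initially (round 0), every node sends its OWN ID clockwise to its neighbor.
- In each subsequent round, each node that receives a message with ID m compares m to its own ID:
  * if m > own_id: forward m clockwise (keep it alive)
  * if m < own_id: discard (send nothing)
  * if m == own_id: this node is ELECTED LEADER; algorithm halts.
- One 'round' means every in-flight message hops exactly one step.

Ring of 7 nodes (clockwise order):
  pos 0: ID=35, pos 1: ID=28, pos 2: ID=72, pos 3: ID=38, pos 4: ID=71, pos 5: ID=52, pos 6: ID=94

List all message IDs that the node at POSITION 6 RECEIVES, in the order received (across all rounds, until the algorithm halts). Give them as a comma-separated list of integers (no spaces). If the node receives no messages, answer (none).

Answer: 52,71,72,94

Derivation:
Round 1: pos1(id28) recv 35: fwd; pos2(id72) recv 28: drop; pos3(id38) recv 72: fwd; pos4(id71) recv 38: drop; pos5(id52) recv 71: fwd; pos6(id94) recv 52: drop; pos0(id35) recv 94: fwd
Round 2: pos2(id72) recv 35: drop; pos4(id71) recv 72: fwd; pos6(id94) recv 71: drop; pos1(id28) recv 94: fwd
Round 3: pos5(id52) recv 72: fwd; pos2(id72) recv 94: fwd
Round 4: pos6(id94) recv 72: drop; pos3(id38) recv 94: fwd
Round 5: pos4(id71) recv 94: fwd
Round 6: pos5(id52) recv 94: fwd
Round 7: pos6(id94) recv 94: ELECTED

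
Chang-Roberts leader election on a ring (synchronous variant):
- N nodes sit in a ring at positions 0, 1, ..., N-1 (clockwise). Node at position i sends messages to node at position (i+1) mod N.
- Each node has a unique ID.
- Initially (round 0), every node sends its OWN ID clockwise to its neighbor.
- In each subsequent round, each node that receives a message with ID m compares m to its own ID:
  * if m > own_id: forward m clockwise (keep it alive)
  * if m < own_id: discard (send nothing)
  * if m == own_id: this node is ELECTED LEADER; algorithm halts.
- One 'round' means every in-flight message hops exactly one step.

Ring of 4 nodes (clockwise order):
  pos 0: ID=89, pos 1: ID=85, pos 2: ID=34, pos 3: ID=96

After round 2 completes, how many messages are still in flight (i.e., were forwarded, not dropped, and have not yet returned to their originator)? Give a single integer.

Round 1: pos1(id85) recv 89: fwd; pos2(id34) recv 85: fwd; pos3(id96) recv 34: drop; pos0(id89) recv 96: fwd
Round 2: pos2(id34) recv 89: fwd; pos3(id96) recv 85: drop; pos1(id85) recv 96: fwd
After round 2: 2 messages still in flight

Answer: 2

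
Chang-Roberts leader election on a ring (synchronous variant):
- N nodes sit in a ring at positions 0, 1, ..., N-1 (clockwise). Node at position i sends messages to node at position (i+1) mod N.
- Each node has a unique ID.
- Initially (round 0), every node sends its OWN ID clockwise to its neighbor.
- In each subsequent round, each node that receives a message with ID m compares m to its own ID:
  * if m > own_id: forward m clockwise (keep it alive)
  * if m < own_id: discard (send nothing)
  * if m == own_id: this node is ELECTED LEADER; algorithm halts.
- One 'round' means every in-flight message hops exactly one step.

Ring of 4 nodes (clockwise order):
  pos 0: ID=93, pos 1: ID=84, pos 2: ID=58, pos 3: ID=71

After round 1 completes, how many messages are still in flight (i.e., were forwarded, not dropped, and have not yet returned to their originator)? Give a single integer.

Round 1: pos1(id84) recv 93: fwd; pos2(id58) recv 84: fwd; pos3(id71) recv 58: drop; pos0(id93) recv 71: drop
After round 1: 2 messages still in flight

Answer: 2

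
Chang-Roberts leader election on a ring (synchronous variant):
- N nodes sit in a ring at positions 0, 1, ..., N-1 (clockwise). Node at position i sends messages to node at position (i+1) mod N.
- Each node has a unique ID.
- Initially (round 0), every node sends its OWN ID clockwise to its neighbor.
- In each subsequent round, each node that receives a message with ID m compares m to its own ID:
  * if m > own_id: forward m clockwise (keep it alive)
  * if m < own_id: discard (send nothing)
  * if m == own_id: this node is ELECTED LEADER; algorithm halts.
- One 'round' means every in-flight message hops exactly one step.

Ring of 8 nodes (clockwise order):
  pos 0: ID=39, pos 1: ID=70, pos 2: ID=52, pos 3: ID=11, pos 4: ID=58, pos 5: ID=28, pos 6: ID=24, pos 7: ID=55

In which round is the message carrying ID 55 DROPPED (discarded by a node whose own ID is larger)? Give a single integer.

Round 1: pos1(id70) recv 39: drop; pos2(id52) recv 70: fwd; pos3(id11) recv 52: fwd; pos4(id58) recv 11: drop; pos5(id28) recv 58: fwd; pos6(id24) recv 28: fwd; pos7(id55) recv 24: drop; pos0(id39) recv 55: fwd
Round 2: pos3(id11) recv 70: fwd; pos4(id58) recv 52: drop; pos6(id24) recv 58: fwd; pos7(id55) recv 28: drop; pos1(id70) recv 55: drop
Round 3: pos4(id58) recv 70: fwd; pos7(id55) recv 58: fwd
Round 4: pos5(id28) recv 70: fwd; pos0(id39) recv 58: fwd
Round 5: pos6(id24) recv 70: fwd; pos1(id70) recv 58: drop
Round 6: pos7(id55) recv 70: fwd
Round 7: pos0(id39) recv 70: fwd
Round 8: pos1(id70) recv 70: ELECTED
Message ID 55 originates at pos 7; dropped at pos 1 in round 2

Answer: 2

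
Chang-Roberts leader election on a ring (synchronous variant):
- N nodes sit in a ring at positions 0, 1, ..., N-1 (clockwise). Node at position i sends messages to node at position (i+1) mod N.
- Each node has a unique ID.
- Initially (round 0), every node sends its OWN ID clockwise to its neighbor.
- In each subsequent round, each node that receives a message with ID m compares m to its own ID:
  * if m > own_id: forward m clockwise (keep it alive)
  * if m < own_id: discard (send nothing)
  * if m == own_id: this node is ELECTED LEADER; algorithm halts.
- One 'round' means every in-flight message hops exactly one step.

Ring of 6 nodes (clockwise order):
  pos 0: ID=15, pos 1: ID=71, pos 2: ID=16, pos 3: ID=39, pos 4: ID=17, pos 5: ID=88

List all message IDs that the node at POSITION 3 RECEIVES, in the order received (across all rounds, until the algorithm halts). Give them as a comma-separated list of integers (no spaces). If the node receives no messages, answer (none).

Round 1: pos1(id71) recv 15: drop; pos2(id16) recv 71: fwd; pos3(id39) recv 16: drop; pos4(id17) recv 39: fwd; pos5(id88) recv 17: drop; pos0(id15) recv 88: fwd
Round 2: pos3(id39) recv 71: fwd; pos5(id88) recv 39: drop; pos1(id71) recv 88: fwd
Round 3: pos4(id17) recv 71: fwd; pos2(id16) recv 88: fwd
Round 4: pos5(id88) recv 71: drop; pos3(id39) recv 88: fwd
Round 5: pos4(id17) recv 88: fwd
Round 6: pos5(id88) recv 88: ELECTED

Answer: 16,71,88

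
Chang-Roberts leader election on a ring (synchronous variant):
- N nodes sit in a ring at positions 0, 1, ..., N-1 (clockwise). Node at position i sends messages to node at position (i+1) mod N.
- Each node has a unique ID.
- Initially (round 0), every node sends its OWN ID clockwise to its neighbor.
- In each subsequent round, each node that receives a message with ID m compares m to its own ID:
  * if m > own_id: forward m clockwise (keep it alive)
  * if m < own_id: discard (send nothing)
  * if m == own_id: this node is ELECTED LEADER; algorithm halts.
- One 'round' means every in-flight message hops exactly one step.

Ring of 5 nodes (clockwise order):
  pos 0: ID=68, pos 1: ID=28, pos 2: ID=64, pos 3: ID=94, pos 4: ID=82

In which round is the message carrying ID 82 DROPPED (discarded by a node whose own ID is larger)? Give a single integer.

Round 1: pos1(id28) recv 68: fwd; pos2(id64) recv 28: drop; pos3(id94) recv 64: drop; pos4(id82) recv 94: fwd; pos0(id68) recv 82: fwd
Round 2: pos2(id64) recv 68: fwd; pos0(id68) recv 94: fwd; pos1(id28) recv 82: fwd
Round 3: pos3(id94) recv 68: drop; pos1(id28) recv 94: fwd; pos2(id64) recv 82: fwd
Round 4: pos2(id64) recv 94: fwd; pos3(id94) recv 82: drop
Round 5: pos3(id94) recv 94: ELECTED
Message ID 82 originates at pos 4; dropped at pos 3 in round 4

Answer: 4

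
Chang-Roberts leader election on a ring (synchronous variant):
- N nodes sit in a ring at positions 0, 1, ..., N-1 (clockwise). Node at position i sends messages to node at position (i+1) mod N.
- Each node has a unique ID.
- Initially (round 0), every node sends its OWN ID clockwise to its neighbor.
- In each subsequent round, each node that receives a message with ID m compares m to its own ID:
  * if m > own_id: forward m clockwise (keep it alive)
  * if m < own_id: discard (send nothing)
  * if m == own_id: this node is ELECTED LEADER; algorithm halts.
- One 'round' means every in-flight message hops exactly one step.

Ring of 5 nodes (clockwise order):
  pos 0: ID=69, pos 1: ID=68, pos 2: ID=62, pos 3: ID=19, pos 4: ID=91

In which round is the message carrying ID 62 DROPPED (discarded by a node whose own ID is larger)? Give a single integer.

Round 1: pos1(id68) recv 69: fwd; pos2(id62) recv 68: fwd; pos3(id19) recv 62: fwd; pos4(id91) recv 19: drop; pos0(id69) recv 91: fwd
Round 2: pos2(id62) recv 69: fwd; pos3(id19) recv 68: fwd; pos4(id91) recv 62: drop; pos1(id68) recv 91: fwd
Round 3: pos3(id19) recv 69: fwd; pos4(id91) recv 68: drop; pos2(id62) recv 91: fwd
Round 4: pos4(id91) recv 69: drop; pos3(id19) recv 91: fwd
Round 5: pos4(id91) recv 91: ELECTED
Message ID 62 originates at pos 2; dropped at pos 4 in round 2

Answer: 2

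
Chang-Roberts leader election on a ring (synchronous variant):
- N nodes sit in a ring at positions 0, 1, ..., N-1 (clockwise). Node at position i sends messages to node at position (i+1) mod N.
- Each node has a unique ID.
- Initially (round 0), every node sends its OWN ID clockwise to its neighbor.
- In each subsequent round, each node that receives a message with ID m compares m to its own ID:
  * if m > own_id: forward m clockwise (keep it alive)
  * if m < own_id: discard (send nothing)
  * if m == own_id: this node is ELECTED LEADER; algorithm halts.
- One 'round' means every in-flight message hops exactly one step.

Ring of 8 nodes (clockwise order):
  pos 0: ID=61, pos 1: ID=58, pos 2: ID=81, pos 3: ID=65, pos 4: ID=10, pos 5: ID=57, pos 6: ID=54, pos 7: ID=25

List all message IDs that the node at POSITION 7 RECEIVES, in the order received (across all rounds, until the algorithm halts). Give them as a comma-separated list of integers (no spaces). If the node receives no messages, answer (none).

Answer: 54,57,65,81

Derivation:
Round 1: pos1(id58) recv 61: fwd; pos2(id81) recv 58: drop; pos3(id65) recv 81: fwd; pos4(id10) recv 65: fwd; pos5(id57) recv 10: drop; pos6(id54) recv 57: fwd; pos7(id25) recv 54: fwd; pos0(id61) recv 25: drop
Round 2: pos2(id81) recv 61: drop; pos4(id10) recv 81: fwd; pos5(id57) recv 65: fwd; pos7(id25) recv 57: fwd; pos0(id61) recv 54: drop
Round 3: pos5(id57) recv 81: fwd; pos6(id54) recv 65: fwd; pos0(id61) recv 57: drop
Round 4: pos6(id54) recv 81: fwd; pos7(id25) recv 65: fwd
Round 5: pos7(id25) recv 81: fwd; pos0(id61) recv 65: fwd
Round 6: pos0(id61) recv 81: fwd; pos1(id58) recv 65: fwd
Round 7: pos1(id58) recv 81: fwd; pos2(id81) recv 65: drop
Round 8: pos2(id81) recv 81: ELECTED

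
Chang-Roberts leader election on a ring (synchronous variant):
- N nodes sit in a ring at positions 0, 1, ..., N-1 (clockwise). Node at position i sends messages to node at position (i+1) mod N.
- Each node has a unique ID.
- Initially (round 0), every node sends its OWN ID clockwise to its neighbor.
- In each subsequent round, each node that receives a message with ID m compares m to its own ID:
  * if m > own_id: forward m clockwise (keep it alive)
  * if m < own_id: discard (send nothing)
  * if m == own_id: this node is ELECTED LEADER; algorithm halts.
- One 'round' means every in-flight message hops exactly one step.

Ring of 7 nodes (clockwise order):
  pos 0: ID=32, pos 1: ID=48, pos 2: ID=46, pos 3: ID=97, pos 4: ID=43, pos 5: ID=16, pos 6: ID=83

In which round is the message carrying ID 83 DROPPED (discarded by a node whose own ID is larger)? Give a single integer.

Round 1: pos1(id48) recv 32: drop; pos2(id46) recv 48: fwd; pos3(id97) recv 46: drop; pos4(id43) recv 97: fwd; pos5(id16) recv 43: fwd; pos6(id83) recv 16: drop; pos0(id32) recv 83: fwd
Round 2: pos3(id97) recv 48: drop; pos5(id16) recv 97: fwd; pos6(id83) recv 43: drop; pos1(id48) recv 83: fwd
Round 3: pos6(id83) recv 97: fwd; pos2(id46) recv 83: fwd
Round 4: pos0(id32) recv 97: fwd; pos3(id97) recv 83: drop
Round 5: pos1(id48) recv 97: fwd
Round 6: pos2(id46) recv 97: fwd
Round 7: pos3(id97) recv 97: ELECTED
Message ID 83 originates at pos 6; dropped at pos 3 in round 4

Answer: 4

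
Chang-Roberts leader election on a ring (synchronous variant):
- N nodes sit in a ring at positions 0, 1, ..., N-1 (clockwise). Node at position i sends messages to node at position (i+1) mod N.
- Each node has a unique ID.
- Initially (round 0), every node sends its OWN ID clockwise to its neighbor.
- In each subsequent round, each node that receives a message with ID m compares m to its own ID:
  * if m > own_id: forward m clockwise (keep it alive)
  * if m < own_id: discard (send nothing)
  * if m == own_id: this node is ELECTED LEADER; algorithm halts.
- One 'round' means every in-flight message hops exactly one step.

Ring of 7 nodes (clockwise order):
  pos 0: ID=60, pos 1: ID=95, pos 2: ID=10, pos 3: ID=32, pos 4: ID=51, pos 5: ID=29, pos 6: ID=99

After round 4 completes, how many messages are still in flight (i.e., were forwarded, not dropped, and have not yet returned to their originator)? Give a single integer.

Answer: 2

Derivation:
Round 1: pos1(id95) recv 60: drop; pos2(id10) recv 95: fwd; pos3(id32) recv 10: drop; pos4(id51) recv 32: drop; pos5(id29) recv 51: fwd; pos6(id99) recv 29: drop; pos0(id60) recv 99: fwd
Round 2: pos3(id32) recv 95: fwd; pos6(id99) recv 51: drop; pos1(id95) recv 99: fwd
Round 3: pos4(id51) recv 95: fwd; pos2(id10) recv 99: fwd
Round 4: pos5(id29) recv 95: fwd; pos3(id32) recv 99: fwd
After round 4: 2 messages still in flight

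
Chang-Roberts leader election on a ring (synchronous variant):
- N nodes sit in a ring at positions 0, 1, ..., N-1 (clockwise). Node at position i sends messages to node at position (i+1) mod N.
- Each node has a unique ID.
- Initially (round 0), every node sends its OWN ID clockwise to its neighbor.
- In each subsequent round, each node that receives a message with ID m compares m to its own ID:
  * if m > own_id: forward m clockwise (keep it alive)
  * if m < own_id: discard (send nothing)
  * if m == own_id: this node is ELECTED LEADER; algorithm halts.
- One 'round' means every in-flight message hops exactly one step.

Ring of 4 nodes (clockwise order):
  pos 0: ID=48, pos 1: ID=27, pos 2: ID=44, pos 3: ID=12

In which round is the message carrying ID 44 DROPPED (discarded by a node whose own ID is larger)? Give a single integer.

Answer: 2

Derivation:
Round 1: pos1(id27) recv 48: fwd; pos2(id44) recv 27: drop; pos3(id12) recv 44: fwd; pos0(id48) recv 12: drop
Round 2: pos2(id44) recv 48: fwd; pos0(id48) recv 44: drop
Round 3: pos3(id12) recv 48: fwd
Round 4: pos0(id48) recv 48: ELECTED
Message ID 44 originates at pos 2; dropped at pos 0 in round 2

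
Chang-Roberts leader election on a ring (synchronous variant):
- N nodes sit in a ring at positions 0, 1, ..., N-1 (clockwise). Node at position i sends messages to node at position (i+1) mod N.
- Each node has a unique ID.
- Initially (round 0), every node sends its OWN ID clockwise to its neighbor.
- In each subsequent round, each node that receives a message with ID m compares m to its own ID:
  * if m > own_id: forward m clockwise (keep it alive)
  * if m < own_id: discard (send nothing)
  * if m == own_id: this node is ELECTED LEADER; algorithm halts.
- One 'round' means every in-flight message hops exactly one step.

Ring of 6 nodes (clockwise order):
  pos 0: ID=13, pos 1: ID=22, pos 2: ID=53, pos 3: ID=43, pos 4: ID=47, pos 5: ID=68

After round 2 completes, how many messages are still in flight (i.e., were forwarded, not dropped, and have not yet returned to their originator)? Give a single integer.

Round 1: pos1(id22) recv 13: drop; pos2(id53) recv 22: drop; pos3(id43) recv 53: fwd; pos4(id47) recv 43: drop; pos5(id68) recv 47: drop; pos0(id13) recv 68: fwd
Round 2: pos4(id47) recv 53: fwd; pos1(id22) recv 68: fwd
After round 2: 2 messages still in flight

Answer: 2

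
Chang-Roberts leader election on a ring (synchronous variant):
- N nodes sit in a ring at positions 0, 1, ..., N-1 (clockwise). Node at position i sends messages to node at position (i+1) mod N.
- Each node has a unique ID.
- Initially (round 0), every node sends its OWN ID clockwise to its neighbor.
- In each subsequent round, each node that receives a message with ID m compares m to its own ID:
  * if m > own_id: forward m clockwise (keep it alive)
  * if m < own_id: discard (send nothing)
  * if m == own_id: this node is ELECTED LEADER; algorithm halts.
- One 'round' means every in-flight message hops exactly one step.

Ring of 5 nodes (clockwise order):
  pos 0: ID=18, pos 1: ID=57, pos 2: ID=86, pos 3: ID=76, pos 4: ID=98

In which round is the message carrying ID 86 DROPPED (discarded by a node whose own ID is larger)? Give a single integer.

Answer: 2

Derivation:
Round 1: pos1(id57) recv 18: drop; pos2(id86) recv 57: drop; pos3(id76) recv 86: fwd; pos4(id98) recv 76: drop; pos0(id18) recv 98: fwd
Round 2: pos4(id98) recv 86: drop; pos1(id57) recv 98: fwd
Round 3: pos2(id86) recv 98: fwd
Round 4: pos3(id76) recv 98: fwd
Round 5: pos4(id98) recv 98: ELECTED
Message ID 86 originates at pos 2; dropped at pos 4 in round 2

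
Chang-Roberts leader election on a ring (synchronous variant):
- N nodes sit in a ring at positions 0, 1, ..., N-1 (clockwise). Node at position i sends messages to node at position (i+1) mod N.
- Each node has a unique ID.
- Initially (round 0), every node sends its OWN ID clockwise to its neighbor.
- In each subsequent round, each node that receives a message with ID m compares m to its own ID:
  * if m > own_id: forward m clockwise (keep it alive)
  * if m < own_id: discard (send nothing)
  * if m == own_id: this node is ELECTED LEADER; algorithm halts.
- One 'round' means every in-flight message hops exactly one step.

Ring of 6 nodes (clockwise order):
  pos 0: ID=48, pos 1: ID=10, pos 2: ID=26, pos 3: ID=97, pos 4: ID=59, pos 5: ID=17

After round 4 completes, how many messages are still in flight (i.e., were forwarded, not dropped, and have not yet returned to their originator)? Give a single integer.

Answer: 2

Derivation:
Round 1: pos1(id10) recv 48: fwd; pos2(id26) recv 10: drop; pos3(id97) recv 26: drop; pos4(id59) recv 97: fwd; pos5(id17) recv 59: fwd; pos0(id48) recv 17: drop
Round 2: pos2(id26) recv 48: fwd; pos5(id17) recv 97: fwd; pos0(id48) recv 59: fwd
Round 3: pos3(id97) recv 48: drop; pos0(id48) recv 97: fwd; pos1(id10) recv 59: fwd
Round 4: pos1(id10) recv 97: fwd; pos2(id26) recv 59: fwd
After round 4: 2 messages still in flight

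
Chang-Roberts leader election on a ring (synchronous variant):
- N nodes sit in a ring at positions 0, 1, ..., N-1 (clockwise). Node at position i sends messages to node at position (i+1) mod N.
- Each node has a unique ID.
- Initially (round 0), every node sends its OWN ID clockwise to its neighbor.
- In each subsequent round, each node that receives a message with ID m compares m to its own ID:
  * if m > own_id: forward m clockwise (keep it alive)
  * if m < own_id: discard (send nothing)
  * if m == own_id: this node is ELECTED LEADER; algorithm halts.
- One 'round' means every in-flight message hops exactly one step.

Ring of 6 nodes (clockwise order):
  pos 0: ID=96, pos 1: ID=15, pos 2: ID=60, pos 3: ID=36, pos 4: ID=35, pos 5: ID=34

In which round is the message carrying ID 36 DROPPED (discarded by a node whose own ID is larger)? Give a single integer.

Round 1: pos1(id15) recv 96: fwd; pos2(id60) recv 15: drop; pos3(id36) recv 60: fwd; pos4(id35) recv 36: fwd; pos5(id34) recv 35: fwd; pos0(id96) recv 34: drop
Round 2: pos2(id60) recv 96: fwd; pos4(id35) recv 60: fwd; pos5(id34) recv 36: fwd; pos0(id96) recv 35: drop
Round 3: pos3(id36) recv 96: fwd; pos5(id34) recv 60: fwd; pos0(id96) recv 36: drop
Round 4: pos4(id35) recv 96: fwd; pos0(id96) recv 60: drop
Round 5: pos5(id34) recv 96: fwd
Round 6: pos0(id96) recv 96: ELECTED
Message ID 36 originates at pos 3; dropped at pos 0 in round 3

Answer: 3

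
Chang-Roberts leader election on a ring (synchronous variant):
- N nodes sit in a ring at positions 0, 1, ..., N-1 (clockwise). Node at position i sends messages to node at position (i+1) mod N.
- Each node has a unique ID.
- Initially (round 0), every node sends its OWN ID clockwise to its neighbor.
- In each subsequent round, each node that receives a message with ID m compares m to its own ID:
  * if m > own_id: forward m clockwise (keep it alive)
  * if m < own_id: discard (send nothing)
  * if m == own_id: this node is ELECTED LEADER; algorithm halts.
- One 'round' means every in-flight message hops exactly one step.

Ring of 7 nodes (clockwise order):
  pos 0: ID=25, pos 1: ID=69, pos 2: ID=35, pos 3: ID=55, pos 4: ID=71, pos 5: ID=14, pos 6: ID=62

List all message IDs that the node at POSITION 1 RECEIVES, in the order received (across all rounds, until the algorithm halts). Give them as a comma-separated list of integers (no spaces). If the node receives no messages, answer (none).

Round 1: pos1(id69) recv 25: drop; pos2(id35) recv 69: fwd; pos3(id55) recv 35: drop; pos4(id71) recv 55: drop; pos5(id14) recv 71: fwd; pos6(id62) recv 14: drop; pos0(id25) recv 62: fwd
Round 2: pos3(id55) recv 69: fwd; pos6(id62) recv 71: fwd; pos1(id69) recv 62: drop
Round 3: pos4(id71) recv 69: drop; pos0(id25) recv 71: fwd
Round 4: pos1(id69) recv 71: fwd
Round 5: pos2(id35) recv 71: fwd
Round 6: pos3(id55) recv 71: fwd
Round 7: pos4(id71) recv 71: ELECTED

Answer: 25,62,71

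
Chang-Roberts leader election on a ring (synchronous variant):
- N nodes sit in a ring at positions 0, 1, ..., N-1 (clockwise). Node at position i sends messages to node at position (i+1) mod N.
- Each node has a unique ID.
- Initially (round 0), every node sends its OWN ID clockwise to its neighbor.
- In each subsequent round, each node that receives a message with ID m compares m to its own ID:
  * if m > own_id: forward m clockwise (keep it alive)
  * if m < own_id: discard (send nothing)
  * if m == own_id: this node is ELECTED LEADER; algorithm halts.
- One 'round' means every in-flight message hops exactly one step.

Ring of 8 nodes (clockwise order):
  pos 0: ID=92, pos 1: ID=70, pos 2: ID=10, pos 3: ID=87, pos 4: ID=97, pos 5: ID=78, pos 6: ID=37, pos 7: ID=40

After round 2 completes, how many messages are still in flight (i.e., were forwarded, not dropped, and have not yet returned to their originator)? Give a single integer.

Answer: 3

Derivation:
Round 1: pos1(id70) recv 92: fwd; pos2(id10) recv 70: fwd; pos3(id87) recv 10: drop; pos4(id97) recv 87: drop; pos5(id78) recv 97: fwd; pos6(id37) recv 78: fwd; pos7(id40) recv 37: drop; pos0(id92) recv 40: drop
Round 2: pos2(id10) recv 92: fwd; pos3(id87) recv 70: drop; pos6(id37) recv 97: fwd; pos7(id40) recv 78: fwd
After round 2: 3 messages still in flight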